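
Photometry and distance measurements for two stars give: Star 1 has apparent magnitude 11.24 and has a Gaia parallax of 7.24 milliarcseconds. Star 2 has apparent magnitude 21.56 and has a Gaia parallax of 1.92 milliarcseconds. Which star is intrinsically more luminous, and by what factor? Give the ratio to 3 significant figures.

Star 1: p = 7.24 mas = 7.24×10^-3″ → d = 1/p = 138.1 pc
Star 1: M = m − 5 log₁₀ d + 5 = 11.24 − 5·2.1403 + 5 = 5.539
Star 2: p = 1.92 mas = 1.92×10^-3″ → d = 1/p = 520.8 pc
Star 2: M = m − 5 log₁₀ d + 5 = 21.56 − 5·2.7167 + 5 = 12.977
ΔM = M_1 − M_2 = 5.539 − (12.977) = -7.438; smaller M is more luminous → Star 1.
L ratio = 10^(0.4 |ΔM|) = 10^2.975 = 944.3

Star 1 is more luminous, by a factor of 944.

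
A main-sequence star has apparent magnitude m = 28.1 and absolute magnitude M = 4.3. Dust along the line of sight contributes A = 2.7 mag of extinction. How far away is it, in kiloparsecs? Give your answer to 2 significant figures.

d ≈ 170 kpc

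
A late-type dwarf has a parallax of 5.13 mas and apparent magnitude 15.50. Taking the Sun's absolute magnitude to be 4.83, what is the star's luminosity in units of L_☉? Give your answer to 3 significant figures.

d = 1/p = 1000/5.13 mas = 194.9 pc
M = m − 5 log₁₀ d + 5 = 15.50 − 5·2.2899 + 5 = 9.051
M − M_☉ = 9.051 − 4.83 = 4.221
L/L_☉ = 10^(−0.4 × 4.221) = 0.02050

L/L_☉ ≈ 0.0205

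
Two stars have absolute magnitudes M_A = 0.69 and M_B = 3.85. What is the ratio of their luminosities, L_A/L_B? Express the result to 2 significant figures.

L_A/L_B ≈ 18

ΔM = M_A − M_B = -3.16
L_A/L_B = 10^(−0.4 ΔM) = 10^1.264 = 18.37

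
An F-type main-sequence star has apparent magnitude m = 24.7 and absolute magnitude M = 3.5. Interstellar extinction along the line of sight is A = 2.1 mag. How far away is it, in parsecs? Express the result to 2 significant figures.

m − M = 5 log₁₀(d/10 pc) + A  ⇒  24.7 − (3.5) − 2.1 = 5 log₁₀(d/10)
19.100 = 5 log₁₀(d/10)
log₁₀ d = (m − M − A)/5 + 1 = 4.8200
d = 10^4.8200 = 66070 pc

d ≈ 66000 pc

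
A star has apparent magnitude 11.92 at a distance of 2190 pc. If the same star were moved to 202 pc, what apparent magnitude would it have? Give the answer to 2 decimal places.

m ≈ 6.74

Flux ∝ 1/d², so Δm = 5 log₁₀(d₂/d₁) = 5 log₁₀(202/2190) = -5.175
m₂ = m₁ + Δm = 11.92 + (-5.175) = 6.745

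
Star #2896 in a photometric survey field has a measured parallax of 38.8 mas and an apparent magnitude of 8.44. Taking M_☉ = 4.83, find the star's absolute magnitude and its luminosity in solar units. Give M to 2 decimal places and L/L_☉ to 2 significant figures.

M ≈ 6.38; L/L_☉ ≈ 0.24

d = 1/p = 1000/38.8 mas = 25.77 pc
M = m − 5 log₁₀ d + 5 = 8.44 − 5·1.4112 + 5 = 6.384
M − M_☉ = 6.384 − 4.83 = 1.554
L/L_☉ = 10^(−0.4 × 1.554) = 0.2390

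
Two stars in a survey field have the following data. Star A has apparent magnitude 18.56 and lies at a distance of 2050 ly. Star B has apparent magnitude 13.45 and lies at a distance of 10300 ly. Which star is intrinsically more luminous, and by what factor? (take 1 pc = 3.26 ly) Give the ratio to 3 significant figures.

Star A: d = 2050 ly / 3.26 = 628.8 pc
Star A: M = m − 5 log₁₀ d + 5 = 18.56 − 5·2.7985 + 5 = 9.567
Star B: d = 10300 ly / 3.26 = 3160 pc
Star B: M = m − 5 log₁₀ d + 5 = 13.45 − 5·3.4996 + 5 = 0.952
ΔM = M_A − M_B = 9.567 − (0.952) = 8.615; smaller M is more luminous → Star B.
L ratio = 10^(0.4 |ΔM|) = 10^3.446 = 2794

Star B is more luminous, by a factor of 2790.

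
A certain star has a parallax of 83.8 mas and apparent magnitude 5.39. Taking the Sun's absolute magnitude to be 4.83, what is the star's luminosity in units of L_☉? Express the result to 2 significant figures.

L/L_☉ ≈ 0.85

d = 1/p = 1000/83.8 mas = 11.93 pc
M = m − 5 log₁₀ d + 5 = 5.39 − 5·1.0768 + 5 = 5.006
M − M_☉ = 5.006 − 4.83 = 0.176
L/L_☉ = 10^(−0.4 × 0.176) = 0.8502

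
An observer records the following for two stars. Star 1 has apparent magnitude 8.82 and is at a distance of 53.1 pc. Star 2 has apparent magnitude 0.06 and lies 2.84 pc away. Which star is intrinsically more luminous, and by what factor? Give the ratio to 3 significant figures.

Star 2 is more luminous, by a factor of 9.13.

Star 1: M = m − 5 log₁₀ d + 5 = 8.82 − 5·1.7251 + 5 = 5.195
Star 2: M = m − 5 log₁₀ d + 5 = 0.06 − 5·0.4533 + 5 = 2.793
ΔM = M_1 − M_2 = 5.195 − (2.793) = 2.401; smaller M is more luminous → Star 2.
L ratio = 10^(0.4 |ΔM|) = 10^0.960 = 9.130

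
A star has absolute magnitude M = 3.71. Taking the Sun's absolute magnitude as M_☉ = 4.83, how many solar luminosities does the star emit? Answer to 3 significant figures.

L/L_☉ ≈ 2.81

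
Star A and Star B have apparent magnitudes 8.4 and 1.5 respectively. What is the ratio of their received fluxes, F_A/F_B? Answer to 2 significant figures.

Magnitude difference = 6.9
Flux ratio = 10^(−0.4 Δm) = 10^(−0.4 × 6.9) = 10^-2.760 = 1.738×10^-3

F_A/F_B ≈ 1.7×10^-3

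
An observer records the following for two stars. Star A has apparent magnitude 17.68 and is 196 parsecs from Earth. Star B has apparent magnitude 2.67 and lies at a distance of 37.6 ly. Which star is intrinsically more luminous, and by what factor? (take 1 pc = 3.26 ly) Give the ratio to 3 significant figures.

Star A: M = m − 5 log₁₀ d + 5 = 17.68 − 5·2.2923 + 5 = 11.219
Star B: d = 37.6 ly / 3.26 = 11.53 pc
Star B: M = m − 5 log₁₀ d + 5 = 2.67 − 5·1.0620 + 5 = 2.360
ΔM = M_A − M_B = 11.219 − (2.360) = 8.859; smaller M is more luminous → Star B.
L ratio = 10^(0.4 |ΔM|) = 10^3.543 = 3495

Star B is more luminous, by a factor of 3490.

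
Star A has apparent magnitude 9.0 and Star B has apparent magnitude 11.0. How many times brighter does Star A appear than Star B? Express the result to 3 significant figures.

6.31

Δm = 9.0 − (11.0) = -2.0
Flux ratio = 10^(−0.4 Δm) = 10^(−0.4 × -2.0) = 10^0.800 = 6.310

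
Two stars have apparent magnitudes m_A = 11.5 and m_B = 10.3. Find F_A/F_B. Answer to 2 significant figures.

F_A/F_B ≈ 0.33

Magnitude difference = 1.2
Flux ratio = 10^(−0.4 Δm) = 10^(−0.4 × 1.2) = 10^-0.480 = 0.3311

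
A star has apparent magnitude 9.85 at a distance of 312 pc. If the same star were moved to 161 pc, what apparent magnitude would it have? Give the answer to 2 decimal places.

Flux ∝ 1/d², so Δm = 5 log₁₀(d₂/d₁) = 5 log₁₀(161/312) = -1.437
m₂ = m₁ + Δm = 9.85 + (-1.437) = 8.413

m ≈ 8.41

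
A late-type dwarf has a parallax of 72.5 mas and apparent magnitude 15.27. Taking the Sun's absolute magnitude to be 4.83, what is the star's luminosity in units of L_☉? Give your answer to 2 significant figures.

L/L_☉ ≈ 1.3×10^-4

d = 1/p = 1000/72.5 mas = 13.79 pc
M = m − 5 log₁₀ d + 5 = 15.27 − 5·1.1397 + 5 = 14.572
M − M_☉ = 14.572 − 4.83 = 9.742
L/L_☉ = 10^(−0.4 × 9.742) = 1.269×10^-4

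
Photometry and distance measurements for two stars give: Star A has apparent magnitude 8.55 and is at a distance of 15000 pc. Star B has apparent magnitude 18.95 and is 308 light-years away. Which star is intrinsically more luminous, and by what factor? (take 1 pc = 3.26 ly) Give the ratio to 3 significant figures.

Star A is more luminous, by a factor of 3.64×10^8.

Star A: M = m − 5 log₁₀ d + 5 = 8.55 − 5·4.1761 + 5 = -7.330
Star B: d = 308 ly / 3.26 = 94.48 pc
Star B: M = m − 5 log₁₀ d + 5 = 18.95 − 5·1.9753 + 5 = 14.073
ΔM = M_A − M_B = -7.330 − (14.073) = -21.404; smaller M is more luminous → Star A.
L ratio = 10^(0.4 |ΔM|) = 10^8.562 = 3.643×10^8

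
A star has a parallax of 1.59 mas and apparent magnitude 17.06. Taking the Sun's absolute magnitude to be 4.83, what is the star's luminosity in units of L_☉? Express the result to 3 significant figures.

L/L_☉ ≈ 0.0507

d = 1/p = 1000/1.59 mas = 628.9 pc
M = m − 5 log₁₀ d + 5 = 17.06 − 5·2.7986 + 5 = 8.067
M − M_☉ = 8.067 − 4.83 = 3.237
L/L_☉ = 10^(−0.4 × 3.237) = 0.05072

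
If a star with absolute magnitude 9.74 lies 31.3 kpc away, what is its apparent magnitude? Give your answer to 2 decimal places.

d = 31.3 kpc = 31300 pc
m = M + 5 log₁₀ d − 5 = 9.74 + 5·4.4955 − 5 = 27.218

m ≈ 27.22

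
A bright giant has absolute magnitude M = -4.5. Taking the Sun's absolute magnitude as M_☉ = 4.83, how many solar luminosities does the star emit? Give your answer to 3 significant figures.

L/L_☉ ≈ 5400

M − M_☉ = -4.5 − 4.83 = -9.330
L/L_☉ = 10^(−0.4 (M − M_☉)) = 10^3.732 = 5395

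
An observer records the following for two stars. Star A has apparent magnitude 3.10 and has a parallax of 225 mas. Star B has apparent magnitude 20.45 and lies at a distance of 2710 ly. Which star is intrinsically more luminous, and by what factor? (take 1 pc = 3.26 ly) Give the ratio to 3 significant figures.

Star A is more luminous, by a factor of 249.

Star A: p = 225 mas = 0.225″ → d = 1/p = 4.444 pc
Star A: M = m − 5 log₁₀ d + 5 = 3.10 − 5·0.6478 + 5 = 4.861
Star B: d = 2710 ly / 3.26 = 831.3 pc
Star B: M = m − 5 log₁₀ d + 5 = 20.45 − 5·2.9198 + 5 = 10.851
ΔM = M_A − M_B = 4.861 − (10.851) = -5.990; smaller M is more luminous → Star A.
L ratio = 10^(0.4 |ΔM|) = 10^2.396 = 249.0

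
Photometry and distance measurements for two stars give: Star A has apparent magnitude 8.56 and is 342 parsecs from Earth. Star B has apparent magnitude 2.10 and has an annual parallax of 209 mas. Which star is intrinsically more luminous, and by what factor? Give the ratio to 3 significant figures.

Star A: M = m − 5 log₁₀ d + 5 = 8.56 − 5·2.5340 + 5 = 0.890
Star B: p = 209 mas = 0.209″ → d = 1/p = 4.785 pc
Star B: M = m − 5 log₁₀ d + 5 = 2.10 − 5·0.6799 + 5 = 3.701
ΔM = M_A − M_B = 0.890 − (3.701) = -2.811; smaller M is more luminous → Star A.
L ratio = 10^(0.4 |ΔM|) = 10^1.124 = 13.32

Star A is more luminous, by a factor of 13.3.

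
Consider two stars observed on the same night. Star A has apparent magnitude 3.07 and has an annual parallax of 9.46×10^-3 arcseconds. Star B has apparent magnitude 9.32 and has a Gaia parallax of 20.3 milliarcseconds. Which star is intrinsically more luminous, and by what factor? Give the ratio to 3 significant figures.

Star A: d = 1/p = 1/9.46×10^-3″ = 105.7 pc
Star A: M = m − 5 log₁₀ d + 5 = 3.07 − 5·2.0241 + 5 = -2.051
Star B: p = 20.3 mas = 0.0203″ → d = 1/p = 49.26 pc
Star B: M = m − 5 log₁₀ d + 5 = 9.32 − 5·1.6925 + 5 = 5.857
ΔM = M_A − M_B = -2.051 − (5.857) = -7.908; smaller M is more luminous → Star A.
L ratio = 10^(0.4 |ΔM|) = 10^3.163 = 1456

Star A is more luminous, by a factor of 1460.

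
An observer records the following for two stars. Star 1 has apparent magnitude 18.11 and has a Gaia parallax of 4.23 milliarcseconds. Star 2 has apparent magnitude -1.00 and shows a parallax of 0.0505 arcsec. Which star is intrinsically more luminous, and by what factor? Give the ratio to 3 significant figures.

Star 2 is more luminous, by a factor of 309000.

Star 1: p = 4.23 mas = 4.23×10^-3″ → d = 1/p = 236.4 pc
Star 1: M = m − 5 log₁₀ d + 5 = 18.11 − 5·2.3737 + 5 = 11.242
Star 2: d = 1/p = 1/0.0505″ = 19.80 pc
Star 2: M = m − 5 log₁₀ d + 5 = -1.00 − 5·1.2967 + 5 = -2.484
ΔM = M_1 − M_2 = 11.242 − (-2.484) = 13.725; smaller M is more luminous → Star 2.
L ratio = 10^(0.4 |ΔM|) = 10^5.490 = 309100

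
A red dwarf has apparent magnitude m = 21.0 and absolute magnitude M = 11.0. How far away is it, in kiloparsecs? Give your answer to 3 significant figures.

Distance modulus: m − M = 21.0 − (11.0) = 10.000
m − M = 5 log₁₀ d − 5
log₁₀ d = (m − M)/5 + 1 = 3.0000
d = 10^3.0000 = 1000 pc
= 1.000 kpc

d ≈ 1.00 kpc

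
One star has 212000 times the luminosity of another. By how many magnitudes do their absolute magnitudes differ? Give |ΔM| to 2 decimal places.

|ΔM| ≈ 13.32

Pogson: ΔM = −2.5 log₁₀(ratio) = −2.5 log₁₀(212000) = −2.5 × 5.3263 = -13.316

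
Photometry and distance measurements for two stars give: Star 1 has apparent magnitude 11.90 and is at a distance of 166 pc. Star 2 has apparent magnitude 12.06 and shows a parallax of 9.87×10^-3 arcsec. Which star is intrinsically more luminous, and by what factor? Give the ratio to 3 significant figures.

Star 1: M = m − 5 log₁₀ d + 5 = 11.90 − 5·2.2201 + 5 = 5.799
Star 2: d = 1/p = 1/9.87×10^-3″ = 101.3 pc
Star 2: M = m − 5 log₁₀ d + 5 = 12.06 − 5·2.0057 + 5 = 7.032
ΔM = M_1 − M_2 = 5.799 − (7.032) = -1.232; smaller M is more luminous → Star 1.
L ratio = 10^(0.4 |ΔM|) = 10^0.493 = 3.111

Star 1 is more luminous, by a factor of 3.11.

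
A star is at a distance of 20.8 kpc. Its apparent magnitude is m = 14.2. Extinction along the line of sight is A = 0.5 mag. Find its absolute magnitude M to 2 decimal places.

d = 20.8 kpc = 20800 pc
5 log₁₀(d/10 pc) = 5 log₁₀(20800) − 5 = 16.590
M = m − 5 log₁₀(d/10) − A = 14.2 − 16.590 − 0.5 = -2.890

M ≈ -2.89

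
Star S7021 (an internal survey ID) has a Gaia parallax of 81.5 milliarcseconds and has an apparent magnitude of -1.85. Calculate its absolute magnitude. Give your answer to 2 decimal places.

p = 81.5 mas = 0.0815″ → d = 1/p = 12.27 pc
5 log₁₀(d/10 pc) = 5 log₁₀(12.27) − 5 = 0.444
M = m − 5 log₁₀(d/10) = -1.85 − 0.444 = -2.294

M ≈ -2.29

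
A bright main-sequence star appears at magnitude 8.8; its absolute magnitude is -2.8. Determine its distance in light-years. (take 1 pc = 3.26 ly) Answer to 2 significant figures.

d ≈ 6800 ly

μ = m − M = 11.600
m − M = 5 log₁₀ d − 5
log₁₀ d = (m − M)/5 + 1 = 3.3200
d = 10^3.3200 = 2089 pc
= 6811 ly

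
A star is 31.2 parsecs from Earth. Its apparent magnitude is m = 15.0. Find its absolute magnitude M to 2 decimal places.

M ≈ 12.53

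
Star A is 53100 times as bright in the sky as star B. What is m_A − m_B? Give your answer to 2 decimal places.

m_A − m_B ≈ -11.81

Pogson: Δm = −2.5 log₁₀(ratio) = −2.5 log₁₀(53100) = −2.5 × 4.7251 = -11.813
Star A is brighter, so it has the smaller magnitude: the difference is negative.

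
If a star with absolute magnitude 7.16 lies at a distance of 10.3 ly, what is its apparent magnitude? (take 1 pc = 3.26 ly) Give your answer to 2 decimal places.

m ≈ 4.66

d = 10.3 ly / 3.26 = 3.160 pc
m = M + 5 log₁₀ d − 5 = 7.16 + 5·0.4996 − 5 = 4.658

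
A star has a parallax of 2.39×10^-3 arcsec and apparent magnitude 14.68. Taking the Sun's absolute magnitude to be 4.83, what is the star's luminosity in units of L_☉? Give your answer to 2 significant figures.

L/L_☉ ≈ 0.20

d = 1/p = 1/2.39×10^-3″ = 418.4 pc
M = m − 5 log₁₀ d + 5 = 14.68 − 5·2.6216 + 5 = 6.572
M − M_☉ = 6.572 − 4.83 = 1.742
L/L_☉ = 10^(−0.4 × 1.742) = 0.2010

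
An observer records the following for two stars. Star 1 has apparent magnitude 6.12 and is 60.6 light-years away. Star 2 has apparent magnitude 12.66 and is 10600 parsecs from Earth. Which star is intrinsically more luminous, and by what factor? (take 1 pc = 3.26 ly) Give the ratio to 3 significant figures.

Star 1: d = 60.6 ly / 3.26 = 18.59 pc
Star 1: M = m − 5 log₁₀ d + 5 = 6.12 − 5·1.2693 + 5 = 4.774
Star 2: M = m − 5 log₁₀ d + 5 = 12.66 − 5·4.0253 + 5 = -2.467
ΔM = M_1 − M_2 = 4.774 − (-2.467) = 7.240; smaller M is more luminous → Star 2.
L ratio = 10^(0.4 |ΔM|) = 10^2.896 = 787.2

Star 2 is more luminous, by a factor of 787.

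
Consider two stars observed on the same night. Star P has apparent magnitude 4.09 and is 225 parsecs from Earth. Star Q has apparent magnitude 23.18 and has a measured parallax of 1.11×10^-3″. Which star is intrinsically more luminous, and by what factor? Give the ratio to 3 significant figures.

Star P: M = m − 5 log₁₀ d + 5 = 4.09 − 5·2.3522 + 5 = -2.671
Star Q: d = 1/p = 1/1.11×10^-3″ = 900.9 pc
Star Q: M = m − 5 log₁₀ d + 5 = 23.18 − 5·2.9547 + 5 = 13.407
ΔM = M_P − M_Q = -2.671 − (13.407) = -16.078; smaller M is more luminous → Star P.
L ratio = 10^(0.4 |ΔM|) = 10^6.431 = 2.698×10^6

Star P is more luminous, by a factor of 2.70×10^6.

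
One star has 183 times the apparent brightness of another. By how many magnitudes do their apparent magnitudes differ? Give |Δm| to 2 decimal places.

|Δm| ≈ 5.66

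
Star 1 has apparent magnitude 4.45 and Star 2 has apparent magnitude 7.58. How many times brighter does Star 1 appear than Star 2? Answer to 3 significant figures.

17.9

Magnitude difference = -3.13
Flux ratio = 10^(−0.4 Δm) = 10^(−0.4 × -3.13) = 10^1.252 = 17.86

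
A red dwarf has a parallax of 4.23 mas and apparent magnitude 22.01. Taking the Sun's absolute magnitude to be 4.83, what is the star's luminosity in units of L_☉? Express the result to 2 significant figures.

d = 1/p = 1000/4.23 mas = 236.4 pc
M = m − 5 log₁₀ d + 5 = 22.01 − 5·2.3737 + 5 = 15.142
M − M_☉ = 15.142 − 4.83 = 10.312
L/L_☉ = 10^(−0.4 × 10.312) = 7.504×10^-5

L/L_☉ ≈ 7.5×10^-5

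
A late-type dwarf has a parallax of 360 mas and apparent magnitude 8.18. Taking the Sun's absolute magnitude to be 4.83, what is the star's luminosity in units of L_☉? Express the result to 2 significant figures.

L/L_☉ ≈ 3.5×10^-3

d = 1/p = 1000/360 mas = 2.778 pc
M = m − 5 log₁₀ d + 5 = 8.18 − 5·0.4437 + 5 = 10.962
M − M_☉ = 10.962 − 4.83 = 6.132
L/L_☉ = 10^(−0.4 × 6.132) = 3.527×10^-3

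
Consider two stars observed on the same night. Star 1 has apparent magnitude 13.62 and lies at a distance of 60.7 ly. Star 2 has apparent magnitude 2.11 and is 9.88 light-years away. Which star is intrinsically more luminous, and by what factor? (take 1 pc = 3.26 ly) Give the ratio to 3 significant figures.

Star 2 is more luminous, by a factor of 1060.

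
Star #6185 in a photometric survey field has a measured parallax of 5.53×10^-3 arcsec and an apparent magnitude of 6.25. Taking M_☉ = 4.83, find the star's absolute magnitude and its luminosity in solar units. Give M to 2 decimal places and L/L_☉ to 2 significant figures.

M ≈ -0.04; L/L_☉ ≈ 88

d = 1/p = 1/5.53×10^-3″ = 180.8 pc
M = m − 5 log₁₀ d + 5 = 6.25 − 5·2.2573 + 5 = -0.036
M − M_☉ = -0.036 − 4.83 = -4.866
L/L_☉ = 10^(−0.4 × -4.866) = 88.42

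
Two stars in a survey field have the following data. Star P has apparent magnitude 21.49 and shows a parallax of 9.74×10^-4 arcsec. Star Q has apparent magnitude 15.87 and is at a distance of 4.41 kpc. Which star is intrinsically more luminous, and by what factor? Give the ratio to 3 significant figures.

Star P: d = 1/p = 1/9.74×10^-4″ = 1027 pc
Star P: M = m − 5 log₁₀ d + 5 = 21.49 − 5·3.0114 + 5 = 11.433
Star Q: d = 4.41 kpc = 4410 pc
Star Q: M = m − 5 log₁₀ d + 5 = 15.87 − 5·3.6444 + 5 = 2.648
ΔM = M_P − M_Q = 11.433 − (2.648) = 8.785; smaller M is more luminous → Star Q.
L ratio = 10^(0.4 |ΔM|) = 10^3.514 = 3266

Star Q is more luminous, by a factor of 3270.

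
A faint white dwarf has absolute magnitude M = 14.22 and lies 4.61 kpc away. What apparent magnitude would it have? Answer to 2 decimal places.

m ≈ 27.54

d = 4.61 kpc = 4610 pc
m = M + 5 log₁₀ d − 5 = 14.22 + 5·3.6637 − 5 = 27.539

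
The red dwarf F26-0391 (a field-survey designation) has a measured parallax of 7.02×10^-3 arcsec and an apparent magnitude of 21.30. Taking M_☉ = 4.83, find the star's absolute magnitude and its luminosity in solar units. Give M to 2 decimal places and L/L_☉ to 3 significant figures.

M ≈ 15.53; L/L_☉ ≈ 5.24×10^-5

d = 1/p = 1/7.02×10^-3″ = 142.5 pc
M = m − 5 log₁₀ d + 5 = 21.30 − 5·2.1537 + 5 = 15.532
M − M_☉ = 15.532 − 4.83 = 10.702
L/L_☉ = 10^(−0.4 × 10.702) = 5.240×10^-5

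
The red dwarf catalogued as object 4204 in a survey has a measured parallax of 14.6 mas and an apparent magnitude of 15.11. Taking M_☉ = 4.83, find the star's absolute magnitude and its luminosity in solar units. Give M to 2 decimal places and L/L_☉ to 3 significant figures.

d = 1/p = 1000/14.6 mas = 68.49 pc
M = m − 5 log₁₀ d + 5 = 15.11 − 5·1.8356 + 5 = 10.932
M − M_☉ = 10.932 − 4.83 = 6.102
L/L_☉ = 10^(−0.4 × 6.102) = 3.625×10^-3

M ≈ 10.93; L/L_☉ ≈ 3.62×10^-3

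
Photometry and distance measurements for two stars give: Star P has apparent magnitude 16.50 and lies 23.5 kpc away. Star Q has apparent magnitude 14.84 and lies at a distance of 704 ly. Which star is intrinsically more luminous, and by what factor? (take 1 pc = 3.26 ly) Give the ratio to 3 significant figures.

Star P: d = 23.5 kpc = 23500 pc
Star P: M = m − 5 log₁₀ d + 5 = 16.50 − 5·4.3711 + 5 = -0.355
Star Q: d = 704 ly / 3.26 = 216.0 pc
Star Q: M = m − 5 log₁₀ d + 5 = 14.84 − 5·2.3344 + 5 = 8.168
ΔM = M_P − M_Q = -0.355 − (8.168) = -8.524; smaller M is more luminous → Star P.
L ratio = 10^(0.4 |ΔM|) = 10^3.409 = 2567

Star P is more luminous, by a factor of 2570.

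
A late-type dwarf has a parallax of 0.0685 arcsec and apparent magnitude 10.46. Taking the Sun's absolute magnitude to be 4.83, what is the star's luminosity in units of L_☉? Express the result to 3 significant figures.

L/L_☉ ≈ 0.0119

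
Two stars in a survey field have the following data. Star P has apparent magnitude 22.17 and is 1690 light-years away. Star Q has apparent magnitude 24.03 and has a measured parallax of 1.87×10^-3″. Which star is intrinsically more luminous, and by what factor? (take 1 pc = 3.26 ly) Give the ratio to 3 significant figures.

Star P is more luminous, by a factor of 5.21.

Star P: d = 1690 ly / 3.26 = 518.4 pc
Star P: M = m − 5 log₁₀ d + 5 = 22.17 − 5·2.7147 + 5 = 13.597
Star Q: d = 1/p = 1/1.87×10^-3″ = 534.8 pc
Star Q: M = m − 5 log₁₀ d + 5 = 24.03 − 5·2.7282 + 5 = 15.389
ΔM = M_P − M_Q = 13.597 − (15.389) = -1.793; smaller M is more luminous → Star P.
L ratio = 10^(0.4 |ΔM|) = 10^0.717 = 5.212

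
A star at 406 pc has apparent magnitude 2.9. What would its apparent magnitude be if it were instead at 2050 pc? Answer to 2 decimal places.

Flux ∝ 1/d², so Δm = 5 log₁₀(d₂/d₁) = 5 log₁₀(2050/406) = 3.516
m₂ = m₁ + Δm = 2.9 + (3.516) = 6.416

m ≈ 6.42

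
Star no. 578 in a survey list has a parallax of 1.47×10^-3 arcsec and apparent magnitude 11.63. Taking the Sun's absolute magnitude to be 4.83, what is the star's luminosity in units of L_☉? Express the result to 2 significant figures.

L/L_☉ ≈ 8.8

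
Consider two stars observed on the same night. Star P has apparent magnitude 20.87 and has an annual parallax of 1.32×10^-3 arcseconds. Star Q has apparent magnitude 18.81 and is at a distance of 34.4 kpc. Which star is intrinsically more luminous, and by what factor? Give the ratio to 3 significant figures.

Star Q is more luminous, by a factor of 13700.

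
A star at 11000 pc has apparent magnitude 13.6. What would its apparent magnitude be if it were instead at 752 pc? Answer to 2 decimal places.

m ≈ 7.77

Flux ∝ 1/d², so Δm = 5 log₁₀(d₂/d₁) = 5 log₁₀(752/11000) = -5.826
m₂ = m₁ + Δm = 13.6 + (-5.826) = 7.774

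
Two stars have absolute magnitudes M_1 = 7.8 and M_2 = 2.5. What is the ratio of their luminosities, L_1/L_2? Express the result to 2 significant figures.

ΔM = M_1 − M_2 = 5.3
L_1/L_2 = 10^(−0.4 ΔM) = 10^-2.120 = 7.586×10^-3

L_1/L_2 ≈ 7.6×10^-3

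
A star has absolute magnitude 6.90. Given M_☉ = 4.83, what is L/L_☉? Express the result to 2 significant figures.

M − M_☉ = 6.90 − 4.83 = 2.070
L/L_☉ = 10^(−0.4 (M − M_☉)) = 10^-0.828 = 0.1486

L/L_☉ ≈ 0.15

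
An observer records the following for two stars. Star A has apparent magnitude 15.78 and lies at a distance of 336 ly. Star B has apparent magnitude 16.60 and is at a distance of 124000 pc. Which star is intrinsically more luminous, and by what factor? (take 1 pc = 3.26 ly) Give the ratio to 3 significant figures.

Star B is more luminous, by a factor of 680000.

Star A: d = 336 ly / 3.26 = 103.1 pc
Star A: M = m − 5 log₁₀ d + 5 = 15.78 − 5·2.0131 + 5 = 10.714
Star B: M = m − 5 log₁₀ d + 5 = 16.60 − 5·5.0934 + 5 = -3.867
ΔM = M_A − M_B = 10.714 − (-3.867) = 14.582; smaller M is more luminous → Star B.
L ratio = 10^(0.4 |ΔM|) = 10^5.833 = 680100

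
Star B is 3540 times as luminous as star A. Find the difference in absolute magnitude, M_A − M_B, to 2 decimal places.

M_A − M_B ≈ 8.87

Pogson: ΔM = −2.5 log₁₀(ratio) = −2.5 log₁₀(3540) = −2.5 × 3.5490 = -8.873
Star B is brighter so has the smaller magnitude: M_A − M_B is positive.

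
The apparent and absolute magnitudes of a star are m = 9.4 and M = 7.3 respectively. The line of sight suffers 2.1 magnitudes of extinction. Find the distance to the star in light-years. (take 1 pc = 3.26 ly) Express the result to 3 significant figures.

m − M = 5 log₁₀(d/10 pc) + A  ⇒  9.4 − (7.3) − 2.1 = 5 log₁₀(d/10)
0.000 = 5 log₁₀(d/10)
log₁₀ d = (m − M − A)/5 + 1 = 1.0000
d = 10^1.0000 = 10.00 pc
= 32.60 ly

d ≈ 32.6 ly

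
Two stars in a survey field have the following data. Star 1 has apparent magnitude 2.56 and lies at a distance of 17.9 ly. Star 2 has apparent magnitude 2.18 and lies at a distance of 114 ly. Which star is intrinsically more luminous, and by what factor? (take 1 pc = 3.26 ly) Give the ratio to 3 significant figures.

Star 2 is more luminous, by a factor of 57.6.

Star 1: d = 17.9 ly / 3.26 = 5.491 pc
Star 1: M = m − 5 log₁₀ d + 5 = 2.56 − 5·0.7396 + 5 = 3.862
Star 2: d = 114 ly / 3.26 = 34.97 pc
Star 2: M = m − 5 log₁₀ d + 5 = 2.18 − 5·1.5437 + 5 = -0.538
ΔM = M_1 − M_2 = 3.862 − (-0.538) = 4.400; smaller M is more luminous → Star 2.
L ratio = 10^(0.4 |ΔM|) = 10^1.760 = 57.56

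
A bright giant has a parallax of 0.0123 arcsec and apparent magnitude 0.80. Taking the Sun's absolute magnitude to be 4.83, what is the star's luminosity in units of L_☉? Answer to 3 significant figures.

L/L_☉ ≈ 2710

d = 1/p = 1/0.0123″ = 81.30 pc
M = m − 5 log₁₀ d + 5 = 0.80 − 5·1.9101 + 5 = -3.750
M − M_☉ = -3.750 − 4.83 = -8.580
L/L_☉ = 10^(−0.4 × -8.580) = 2705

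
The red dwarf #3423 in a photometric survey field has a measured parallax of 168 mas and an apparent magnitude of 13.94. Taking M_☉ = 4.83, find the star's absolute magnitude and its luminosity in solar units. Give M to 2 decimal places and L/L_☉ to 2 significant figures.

M ≈ 15.07; L/L_☉ ≈ 8.0×10^-5

d = 1/p = 1000/168 mas = 5.952 pc
M = m − 5 log₁₀ d + 5 = 13.94 − 5·0.7747 + 5 = 15.067
M − M_☉ = 15.067 − 4.83 = 10.237
L/L_☉ = 10^(−0.4 × 10.237) = 8.042×10^-5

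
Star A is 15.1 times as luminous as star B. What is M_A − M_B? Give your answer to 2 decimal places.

M_A − M_B ≈ -2.95

Pogson: ΔM = −2.5 log₁₀(ratio) = −2.5 log₁₀(15.1) = −2.5 × 1.1790 = -2.947
Star A is brighter, so it has the smaller magnitude: the difference is negative.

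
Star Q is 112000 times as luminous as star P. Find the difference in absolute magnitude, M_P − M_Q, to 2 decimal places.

Pogson: ΔM = −2.5 log₁₀(ratio) = −2.5 log₁₀(112000) = −2.5 × 5.0492 = -12.623
Star Q is brighter so has the smaller magnitude: M_P − M_Q is positive.

M_P − M_Q ≈ 12.62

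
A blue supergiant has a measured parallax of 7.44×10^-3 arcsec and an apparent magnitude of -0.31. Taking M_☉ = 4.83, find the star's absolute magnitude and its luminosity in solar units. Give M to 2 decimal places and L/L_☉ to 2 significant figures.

M ≈ -5.95; L/L_☉ ≈ 21000

d = 1/p = 1/7.44×10^-3″ = 134.4 pc
M = m − 5 log₁₀ d + 5 = -0.31 − 5·2.1284 + 5 = -5.952
M − M_☉ = -5.952 − 4.83 = -10.782
L/L_☉ = 10^(−0.4 × -10.782) = 20550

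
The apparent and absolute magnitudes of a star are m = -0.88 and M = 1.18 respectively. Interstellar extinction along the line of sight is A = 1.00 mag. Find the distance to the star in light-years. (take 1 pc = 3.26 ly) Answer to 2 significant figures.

m − M = 5 log₁₀(d/10 pc) + A  ⇒  -0.88 − (1.18) − 1.00 = 5 log₁₀(d/10)
-3.060 = 5 log₁₀(d/10)
log₁₀ d = (m − M − A)/5 + 1 = 0.3880
d = 10^0.3880 = 2.443 pc
= 7.966 ly

d ≈ 8.0 ly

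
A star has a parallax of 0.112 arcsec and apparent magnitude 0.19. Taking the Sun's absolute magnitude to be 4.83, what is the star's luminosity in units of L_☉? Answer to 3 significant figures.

L/L_☉ ≈ 57.2

d = 1/p = 1/0.112″ = 8.929 pc
M = m − 5 log₁₀ d + 5 = 0.19 − 5·0.9508 + 5 = 0.436
M − M_☉ = 0.436 − 4.83 = -4.394
L/L_☉ = 10^(−0.4 × -4.394) = 57.22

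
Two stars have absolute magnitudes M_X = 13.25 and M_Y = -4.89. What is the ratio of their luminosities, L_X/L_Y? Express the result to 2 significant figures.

L_X/L_Y ≈ 5.5×10^-8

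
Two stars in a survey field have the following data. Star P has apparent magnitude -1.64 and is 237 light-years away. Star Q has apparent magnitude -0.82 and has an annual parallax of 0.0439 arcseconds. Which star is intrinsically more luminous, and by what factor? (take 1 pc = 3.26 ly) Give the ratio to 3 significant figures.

Star P is more luminous, by a factor of 21.7.

Star P: d = 237 ly / 3.26 = 72.70 pc
Star P: M = m − 5 log₁₀ d + 5 = -1.64 − 5·1.8615 + 5 = -5.948
Star Q: d = 1/p = 1/0.0439″ = 22.78 pc
Star Q: M = m − 5 log₁₀ d + 5 = -0.82 − 5·1.3575 + 5 = -2.608
ΔM = M_P − M_Q = -5.948 − (-2.608) = -3.340; smaller M is more luminous → Star P.
L ratio = 10^(0.4 |ΔM|) = 10^1.336 = 21.68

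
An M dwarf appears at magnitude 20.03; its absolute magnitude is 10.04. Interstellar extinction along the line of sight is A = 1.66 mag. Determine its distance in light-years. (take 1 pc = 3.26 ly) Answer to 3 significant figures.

d ≈ 1510 ly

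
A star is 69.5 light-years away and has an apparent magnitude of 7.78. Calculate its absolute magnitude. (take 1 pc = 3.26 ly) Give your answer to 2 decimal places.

M ≈ 6.14

d = 69.5 ly / 3.26 = 21.32 pc
5 log₁₀(d/10 pc) = 5 log₁₀(21.32) − 5 = 1.644
M = m − 5 log₁₀(d/10) = 7.78 − 1.644 = 6.136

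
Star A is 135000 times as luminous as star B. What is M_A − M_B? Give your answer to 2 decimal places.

M_A − M_B ≈ -12.83

Pogson: ΔM = −2.5 log₁₀(ratio) = −2.5 log₁₀(135000) = −2.5 × 5.1303 = -12.826
Star A is brighter, so it has the smaller magnitude: the difference is negative.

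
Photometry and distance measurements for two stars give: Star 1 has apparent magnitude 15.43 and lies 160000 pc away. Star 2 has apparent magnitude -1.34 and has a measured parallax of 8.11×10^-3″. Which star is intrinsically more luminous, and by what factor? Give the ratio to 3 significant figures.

Star 2 is more luminous, by a factor of 3.03.

Star 1: M = m − 5 log₁₀ d + 5 = 15.43 − 5·5.2041 + 5 = -5.591
Star 2: d = 1/p = 1/8.11×10^-3″ = 123.3 pc
Star 2: M = m − 5 log₁₀ d + 5 = -1.34 − 5·2.0910 + 5 = -6.795
ΔM = M_1 − M_2 = -5.591 − (-6.795) = 1.204; smaller M is more luminous → Star 2.
L ratio = 10^(0.4 |ΔM|) = 10^0.482 = 3.032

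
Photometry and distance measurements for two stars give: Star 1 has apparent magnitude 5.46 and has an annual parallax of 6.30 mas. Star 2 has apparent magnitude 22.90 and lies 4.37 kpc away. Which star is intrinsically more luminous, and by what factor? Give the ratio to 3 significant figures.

Star 1 is more luminous, by a factor of 12500.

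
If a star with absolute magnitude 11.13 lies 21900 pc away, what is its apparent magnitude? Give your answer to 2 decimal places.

m = M + 5 log₁₀ d − 5 = 11.13 + 5·4.3404 − 5 = 27.832

m ≈ 27.83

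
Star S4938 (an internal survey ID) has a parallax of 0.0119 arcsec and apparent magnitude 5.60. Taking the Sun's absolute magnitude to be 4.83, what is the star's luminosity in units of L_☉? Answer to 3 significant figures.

d = 1/p = 1/0.0119″ = 84.03 pc
M = m − 5 log₁₀ d + 5 = 5.60 − 5·1.9245 + 5 = 0.978
M − M_☉ = 0.978 − 4.83 = -3.852
L/L_☉ = 10^(−0.4 × -3.852) = 34.75

L/L_☉ ≈ 34.7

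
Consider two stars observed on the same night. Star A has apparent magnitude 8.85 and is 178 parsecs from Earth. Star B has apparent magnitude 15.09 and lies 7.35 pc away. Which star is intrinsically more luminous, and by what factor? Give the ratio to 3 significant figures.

Star A is more luminous, by a factor of 184000.

Star A: M = m − 5 log₁₀ d + 5 = 8.85 − 5·2.2504 + 5 = 2.598
Star B: M = m − 5 log₁₀ d + 5 = 15.09 − 5·0.8663 + 5 = 15.759
ΔM = M_A − M_B = 2.598 − (15.759) = -13.161; smaller M is more luminous → Star A.
L ratio = 10^(0.4 |ΔM|) = 10^5.264 = 183800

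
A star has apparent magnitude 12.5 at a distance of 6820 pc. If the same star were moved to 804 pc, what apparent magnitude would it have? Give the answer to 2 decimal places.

Flux ∝ 1/d², so Δm = 5 log₁₀(d₂/d₁) = 5 log₁₀(804/6820) = -4.643
m₂ = m₁ + Δm = 12.5 + (-4.643) = 7.857

m ≈ 7.86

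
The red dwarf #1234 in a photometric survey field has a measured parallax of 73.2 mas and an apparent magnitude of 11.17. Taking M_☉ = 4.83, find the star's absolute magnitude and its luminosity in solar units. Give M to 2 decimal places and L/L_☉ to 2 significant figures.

M ≈ 10.49; L/L_☉ ≈ 5.4×10^-3

d = 1/p = 1000/73.2 mas = 13.66 pc
M = m − 5 log₁₀ d + 5 = 11.17 − 5·1.1355 + 5 = 10.493
M − M_☉ = 10.493 − 4.83 = 5.663
L/L_☉ = 10^(−0.4 × 5.663) = 5.432×10^-3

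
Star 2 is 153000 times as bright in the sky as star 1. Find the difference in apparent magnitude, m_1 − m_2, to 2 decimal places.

m_1 − m_2 ≈ 12.96

Pogson: Δm = −2.5 log₁₀(ratio) = −2.5 log₁₀(153000) = −2.5 × 5.1847 = -12.962
Star 2 is brighter so has the smaller magnitude: m_1 − m_2 is positive.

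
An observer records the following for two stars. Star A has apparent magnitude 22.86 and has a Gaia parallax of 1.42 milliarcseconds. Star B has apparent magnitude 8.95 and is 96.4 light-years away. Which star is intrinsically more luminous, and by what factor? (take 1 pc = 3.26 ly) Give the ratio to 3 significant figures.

Star B is more luminous, by a factor of 646.

Star A: p = 1.42 mas = 1.42×10^-3″ → d = 1/p = 704.2 pc
Star A: M = m − 5 log₁₀ d + 5 = 22.86 − 5·2.8477 + 5 = 13.621
Star B: d = 96.4 ly / 3.26 = 29.57 pc
Star B: M = m − 5 log₁₀ d + 5 = 8.95 − 5·1.4709 + 5 = 6.596
ΔM = M_A − M_B = 13.621 − (6.596) = 7.026; smaller M is more luminous → Star B.
L ratio = 10^(0.4 |ΔM|) = 10^2.810 = 646.1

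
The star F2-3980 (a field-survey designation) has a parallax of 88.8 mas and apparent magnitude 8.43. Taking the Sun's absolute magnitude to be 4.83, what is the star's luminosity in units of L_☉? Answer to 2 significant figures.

L/L_☉ ≈ 0.046

d = 1/p = 1000/88.8 mas = 11.26 pc
M = m − 5 log₁₀ d + 5 = 8.43 − 5·1.0516 + 5 = 8.172
M − M_☉ = 8.172 − 4.83 = 3.342
L/L_☉ = 10^(−0.4 × 3.342) = 0.04604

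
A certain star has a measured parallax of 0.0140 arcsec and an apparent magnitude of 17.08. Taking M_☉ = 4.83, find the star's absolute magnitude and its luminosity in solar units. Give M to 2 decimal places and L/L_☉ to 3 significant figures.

d = 1/p = 1/0.0140″ = 71.43 pc
M = m − 5 log₁₀ d + 5 = 17.08 − 5·1.8539 + 5 = 12.811
M − M_☉ = 12.811 − 4.83 = 7.981
L/L_☉ = 10^(−0.4 × 7.981) = 6.423×10^-4

M ≈ 12.81; L/L_☉ ≈ 6.42×10^-4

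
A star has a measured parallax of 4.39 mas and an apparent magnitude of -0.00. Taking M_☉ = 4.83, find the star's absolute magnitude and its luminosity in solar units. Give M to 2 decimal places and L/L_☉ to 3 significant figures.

d = 1/p = 1000/4.39 mas = 227.8 pc
M = m − 5 log₁₀ d + 5 = -0.00 − 5·2.3575 + 5 = -6.788
M − M_☉ = -6.788 − 4.83 = -11.618
L/L_☉ = 10^(−0.4 × -11.618) = 44370

M ≈ -6.79; L/L_☉ ≈ 44400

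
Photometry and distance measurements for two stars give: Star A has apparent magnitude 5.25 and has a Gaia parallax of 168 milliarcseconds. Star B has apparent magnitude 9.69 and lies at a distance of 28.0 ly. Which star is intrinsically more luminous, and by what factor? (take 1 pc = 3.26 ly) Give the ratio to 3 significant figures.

Star A is more luminous, by a factor of 28.7.

Star A: p = 168 mas = 0.168″ → d = 1/p = 5.952 pc
Star A: M = m − 5 log₁₀ d + 5 = 5.25 − 5·0.7747 + 5 = 6.377
Star B: d = 28.0 ly / 3.26 = 8.589 pc
Star B: M = m − 5 log₁₀ d + 5 = 9.69 − 5·0.9339 + 5 = 10.020
ΔM = M_A − M_B = 6.377 − (10.020) = -3.644; smaller M is more luminous → Star A.
L ratio = 10^(0.4 |ΔM|) = 10^1.458 = 28.67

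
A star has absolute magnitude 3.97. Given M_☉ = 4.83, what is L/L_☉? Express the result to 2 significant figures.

L/L_☉ ≈ 2.2

M − M_☉ = 3.97 − 4.83 = -0.860
L/L_☉ = 10^(−0.4 (M − M_☉)) = 10^0.344 = 2.208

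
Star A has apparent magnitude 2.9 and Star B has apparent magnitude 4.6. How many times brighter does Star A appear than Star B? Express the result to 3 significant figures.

4.79

Δm = 2.9 − (4.6) = -1.7
Flux ratio = 10^(−0.4 Δm) = 10^(−0.4 × -1.7) = 10^0.680 = 4.786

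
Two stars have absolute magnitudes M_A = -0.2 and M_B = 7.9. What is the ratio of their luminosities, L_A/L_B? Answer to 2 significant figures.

ΔM = M_A − M_B = -8.1
L_A/L_B = 10^(−0.4 ΔM) = 10^3.240 = 1738

L_A/L_B ≈ 1700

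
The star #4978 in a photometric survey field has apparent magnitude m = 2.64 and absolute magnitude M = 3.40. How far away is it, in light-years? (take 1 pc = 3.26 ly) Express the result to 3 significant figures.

Distance modulus: m − M = 2.64 − (3.40) = -0.760
m − M = 5 log₁₀ d − 5
log₁₀ d = (m − M)/5 + 1 = 0.8480
d = 10^0.8480 = 7.047 pc
= 22.97 ly

d ≈ 23.0 ly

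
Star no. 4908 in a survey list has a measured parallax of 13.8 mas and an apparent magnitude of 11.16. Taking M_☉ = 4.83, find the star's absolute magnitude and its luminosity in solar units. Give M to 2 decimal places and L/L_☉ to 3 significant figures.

M ≈ 6.86; L/L_☉ ≈ 0.154

d = 1/p = 1000/13.8 mas = 72.46 pc
M = m − 5 log₁₀ d + 5 = 11.16 − 5·1.8601 + 5 = 6.859
M − M_☉ = 6.859 − 4.83 = 2.029
L/L_☉ = 10^(−0.4 × 2.029) = 0.1543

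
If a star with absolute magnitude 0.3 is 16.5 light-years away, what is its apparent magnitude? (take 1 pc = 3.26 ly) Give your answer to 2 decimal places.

d = 16.5 ly / 3.26 = 5.061 pc
m = M + 5 log₁₀ d − 5 = 0.3 + 5·0.7043 − 5 = -1.179

m ≈ -1.18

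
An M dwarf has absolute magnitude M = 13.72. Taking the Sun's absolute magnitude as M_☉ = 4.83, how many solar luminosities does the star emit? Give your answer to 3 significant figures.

L/L_☉ ≈ 2.78×10^-4

M − M_☉ = 13.72 − 4.83 = 8.890
L/L_☉ = 10^(−0.4 (M − M_☉)) = 10^-3.556 = 2.780×10^-4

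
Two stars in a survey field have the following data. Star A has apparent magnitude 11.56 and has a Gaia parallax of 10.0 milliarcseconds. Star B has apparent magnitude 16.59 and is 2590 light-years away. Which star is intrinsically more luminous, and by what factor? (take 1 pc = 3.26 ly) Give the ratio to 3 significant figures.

Star A: p = 10.0 mas = 0.0100″ → d = 1/p = 100.0 pc
Star A: M = m − 5 log₁₀ d + 5 = 11.56 − 5·2.0000 + 5 = 6.560
Star B: d = 2590 ly / 3.26 = 794.5 pc
Star B: M = m − 5 log₁₀ d + 5 = 16.59 − 5·2.9001 + 5 = 7.090
ΔM = M_A − M_B = 6.560 − (7.090) = -0.530; smaller M is more luminous → Star A.
L ratio = 10^(0.4 |ΔM|) = 10^0.212 = 1.629

Star A is more luminous, by a factor of 1.63.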